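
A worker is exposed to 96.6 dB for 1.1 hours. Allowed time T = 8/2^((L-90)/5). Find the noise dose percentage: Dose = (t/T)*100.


T_allowed = 8 / 2^((96.6 - 90)/5) = 3.20428 hr
Dose = 1.1 / 3.20428 * 100 = 34.329 %


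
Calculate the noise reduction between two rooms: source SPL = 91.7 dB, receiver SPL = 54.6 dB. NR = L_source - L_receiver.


NR = L_source - L_receiver (difference between source and receiving room levels)
NR = 91.7 - 54.6 = 37.1 dB


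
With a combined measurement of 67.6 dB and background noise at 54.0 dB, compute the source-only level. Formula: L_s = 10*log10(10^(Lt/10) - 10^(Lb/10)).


10^(67.6/10) = 5.7544e+06
10^(54.0/10) = 251189
Difference = 5.7544e+06 - 251189 = 5.50321e+06
L_source = 10*log10(5.50321e+06) = 67.406 dB


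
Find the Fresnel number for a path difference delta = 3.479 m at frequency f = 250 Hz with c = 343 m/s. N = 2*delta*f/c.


N = 2*delta*f/c = 2*delta/lambda, where lambda = c/f
lambda = 343 / 250 = 1.372 m
N = 2 * 3.479 / 1.372 = 5.0714


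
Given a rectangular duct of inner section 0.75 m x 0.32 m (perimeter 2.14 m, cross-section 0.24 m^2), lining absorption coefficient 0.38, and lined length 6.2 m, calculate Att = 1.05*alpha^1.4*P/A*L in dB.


alpha^1.4 = 0.38^1.4 = 0.258046
Attenuation rate = 1.05 * alpha^1.4 * P / A
= 1.05 * 0.258046 * 2.14 / 0.24 = 2.41596 dB/m
Total Att = 2.41596 * 6.2 = 14.979 dB


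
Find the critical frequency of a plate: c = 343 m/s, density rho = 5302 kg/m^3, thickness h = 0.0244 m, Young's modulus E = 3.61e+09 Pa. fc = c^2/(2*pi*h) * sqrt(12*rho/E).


12*rho/E = 12*5302/3.61e+09 = 1.76244e-05
sqrt(12*rho/E) = sqrt(1.76244e-05) = 0.00419814
c^2/(2*pi*h) = 343^2/(2*pi*0.0244) = 767394
fc = 767394 * 0.00419814 = 3221.6 Hz


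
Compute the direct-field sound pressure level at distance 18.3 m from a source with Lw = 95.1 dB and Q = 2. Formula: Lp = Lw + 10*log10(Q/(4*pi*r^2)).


4*pi*r^2 = 4*pi*18.3^2 = 4208.35 m^2
Q / (4*pi*r^2) = 2 / 4208.35 = 0.000475246
Lp = 95.1 + 10*log10(0.000475246) = 61.869 dB


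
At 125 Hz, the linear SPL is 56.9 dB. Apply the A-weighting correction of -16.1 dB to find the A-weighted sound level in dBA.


A-weighting table: 125 Hz -> -16.1 dB correction
SPL_A = SPL + correction = 56.9 + (-16.1) = 40.8 dBA


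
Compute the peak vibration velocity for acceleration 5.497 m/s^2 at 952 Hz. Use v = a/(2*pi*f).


omega = 2*pi*f = 2*pi*952 = 5981.59 rad/s
v = a / omega = 5.497 / 5981.59 = 0.00091899 m/s


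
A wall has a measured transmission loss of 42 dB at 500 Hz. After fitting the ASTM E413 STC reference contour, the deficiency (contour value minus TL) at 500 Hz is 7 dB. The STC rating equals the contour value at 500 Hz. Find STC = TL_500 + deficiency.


By ASTM E413, STC = value of the fitted reference contour at 500 Hz.
Contour value at 500 Hz = TL_500 + deficiency = 42 + 7 = 49
STC = 49


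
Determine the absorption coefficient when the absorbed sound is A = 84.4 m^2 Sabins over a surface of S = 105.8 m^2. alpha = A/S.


Absorption coefficient = absorbed power / incident power
alpha = A / S = 84.4 / 105.8 = 0.79773


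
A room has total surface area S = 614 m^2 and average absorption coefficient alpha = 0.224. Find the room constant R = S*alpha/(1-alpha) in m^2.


R = 614 * 0.224 / (1 - 0.224) = 177.24 m^2


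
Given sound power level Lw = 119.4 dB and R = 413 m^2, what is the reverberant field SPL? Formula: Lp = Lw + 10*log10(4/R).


4/R = 4/413 = 0.00968523
Lp = 119.4 + 10*log10(0.00968523) = 99.261 dB


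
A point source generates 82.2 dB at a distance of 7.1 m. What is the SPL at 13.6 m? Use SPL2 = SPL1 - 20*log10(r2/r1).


r2/r1 = 13.6/7.1 = 1.91549
Correction = 20*log10(1.91549) = 5.6456 dB
SPL2 = 82.2 - 5.6456 = 76.554 dB


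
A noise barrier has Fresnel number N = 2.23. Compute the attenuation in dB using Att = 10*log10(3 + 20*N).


3 + 20*N = 3 + 20*2.23 = 47.6
Att = 10*log10(47.6) = 16.776 dB


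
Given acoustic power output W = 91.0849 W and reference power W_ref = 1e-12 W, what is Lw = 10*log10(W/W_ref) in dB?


W / W_ref = 91.0849 / 1e-12 = 9.10849e+13
Lw = 10 * log10(9.10849e+13) = 139.59 dB


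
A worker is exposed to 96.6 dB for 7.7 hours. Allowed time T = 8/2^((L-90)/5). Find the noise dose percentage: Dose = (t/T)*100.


T_allowed = 8 / 2^((96.6 - 90)/5) = 3.20428 hr
Dose = 7.7 / 3.20428 * 100 = 240.3 %


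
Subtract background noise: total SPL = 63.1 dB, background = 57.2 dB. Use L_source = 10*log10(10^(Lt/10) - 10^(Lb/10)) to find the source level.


10^(63.1/10) = 2.04174e+06
10^(57.2/10) = 524807
Difference = 2.04174e+06 - 524807 = 1.51693e+06
L_source = 10*log10(1.51693e+06) = 61.81 dB


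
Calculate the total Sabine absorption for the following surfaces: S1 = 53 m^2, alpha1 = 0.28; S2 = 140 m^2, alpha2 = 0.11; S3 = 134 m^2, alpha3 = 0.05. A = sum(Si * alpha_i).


53 * 0.28 = 14.84
140 * 0.11 = 15.4
134 * 0.05 = 6.7
A_total = 14.84 + 15.4 + 6.7 = 36.94 m^2


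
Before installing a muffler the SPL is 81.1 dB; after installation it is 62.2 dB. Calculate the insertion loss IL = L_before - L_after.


Insertion loss = SPL without muffler - SPL with muffler
IL = 81.1 - 62.2 = 18.9 dB


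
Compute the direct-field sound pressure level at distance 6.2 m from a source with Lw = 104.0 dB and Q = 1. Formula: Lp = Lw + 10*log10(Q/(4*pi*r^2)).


4*pi*r^2 = 4*pi*6.2^2 = 483.051 m^2
Q / (4*pi*r^2) = 1 / 483.051 = 0.00207017
Lp = 104.0 + 10*log10(0.00207017) = 77.16 dB


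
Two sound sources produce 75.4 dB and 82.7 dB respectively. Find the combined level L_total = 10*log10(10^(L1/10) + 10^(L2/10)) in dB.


10^(75.4/10) = 3.46737e+07
10^(82.7/10) = 1.86209e+08
Sum = 3.46737e+07 + 1.86209e+08 = 2.20883e+08
L_total = 10*log10(2.20883e+08) = 83.442 dB


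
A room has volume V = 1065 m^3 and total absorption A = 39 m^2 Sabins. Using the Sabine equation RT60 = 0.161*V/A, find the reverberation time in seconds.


RT60 = 0.161 * 1065 / 39 = 4.3965 s


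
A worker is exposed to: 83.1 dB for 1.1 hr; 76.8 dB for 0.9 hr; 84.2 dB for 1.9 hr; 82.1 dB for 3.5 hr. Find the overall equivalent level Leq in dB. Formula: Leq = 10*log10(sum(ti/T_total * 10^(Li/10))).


T_total = 1.1 + 0.9 + 1.9 + 3.5 = 7.4 hr
(1.1/7.4) * 10^(83.1/10) = 3.03502e+07
(0.9/7.4) * 10^(76.8/10) = 5.82118e+06
(1.9/7.4) * 10^(84.2/10) = 6.75339e+07
(3.5/7.4) * 10^(82.1/10) = 7.67072e+07
Sum = 3.03502e+07 + 5.82118e+06 + 6.75339e+07 + 7.67072e+07 = 1.80412e+08
Leq = 10*log10(1.80412e+08) = 82.563 dB


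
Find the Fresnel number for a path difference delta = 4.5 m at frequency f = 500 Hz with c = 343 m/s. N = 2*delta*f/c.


N = 2*delta*f/c = 2*delta/lambda, where lambda = c/f
lambda = 343 / 500 = 0.686 m
N = 2 * 4.5 / 0.686 = 13.12


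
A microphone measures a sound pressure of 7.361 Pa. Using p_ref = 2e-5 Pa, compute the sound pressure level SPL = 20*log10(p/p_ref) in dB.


p / p_ref = 7.361 / 2e-5 = 368050
SPL = 20 * log10(368050) = 111.32 dB


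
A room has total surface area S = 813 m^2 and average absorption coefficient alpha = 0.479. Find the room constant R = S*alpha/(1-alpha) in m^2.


R = 813 * 0.479 / (1 - 0.479) = 747.46 m^2


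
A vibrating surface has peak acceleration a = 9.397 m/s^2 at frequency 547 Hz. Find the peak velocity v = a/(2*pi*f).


omega = 2*pi*f = 2*pi*547 = 3436.9 rad/s
v = a / omega = 9.397 / 3436.9 = 0.0027341 m/s


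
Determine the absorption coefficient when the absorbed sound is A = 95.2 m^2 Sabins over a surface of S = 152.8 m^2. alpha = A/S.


Absorption coefficient = absorbed power / incident power
alpha = A / S = 95.2 / 152.8 = 0.62304


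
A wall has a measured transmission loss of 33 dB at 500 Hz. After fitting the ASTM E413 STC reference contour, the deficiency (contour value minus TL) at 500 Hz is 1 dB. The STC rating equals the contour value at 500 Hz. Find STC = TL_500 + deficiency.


By ASTM E413, STC = value of the fitted reference contour at 500 Hz.
Contour value at 500 Hz = TL_500 + deficiency = 33 + 1 = 34
STC = 34


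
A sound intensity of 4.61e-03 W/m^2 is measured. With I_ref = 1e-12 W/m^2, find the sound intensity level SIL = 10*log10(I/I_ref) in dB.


I / I_ref = 4.61e-03 / 1e-12 = 4.61e+09
SIL = 10 * log10(4.61e+09) = 96.637 dB


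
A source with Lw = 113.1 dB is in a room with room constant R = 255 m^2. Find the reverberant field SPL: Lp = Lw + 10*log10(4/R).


4/R = 4/255 = 0.0156863
Lp = 113.1 + 10*log10(0.0156863) = 95.055 dB


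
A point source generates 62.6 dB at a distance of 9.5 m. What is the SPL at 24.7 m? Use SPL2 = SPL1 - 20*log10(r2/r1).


r2/r1 = 24.7/9.5 = 2.6
Correction = 20*log10(2.6) = 8.29947 dB
SPL2 = 62.6 - 8.29947 = 54.301 dB


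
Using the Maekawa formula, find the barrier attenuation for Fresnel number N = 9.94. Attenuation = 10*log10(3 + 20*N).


3 + 20*N = 3 + 20*9.94 = 201.8
Att = 10*log10(201.8) = 23.049 dB


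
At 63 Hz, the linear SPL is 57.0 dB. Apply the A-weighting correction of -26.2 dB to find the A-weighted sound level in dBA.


A-weighting table: 63 Hz -> -26.2 dB correction
SPL_A = SPL + correction = 57.0 + (-26.2) = 30.8 dBA


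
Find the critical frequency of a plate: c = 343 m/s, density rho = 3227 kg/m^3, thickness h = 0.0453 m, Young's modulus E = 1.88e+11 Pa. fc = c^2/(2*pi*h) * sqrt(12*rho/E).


12*rho/E = 12*3227/1.88e+11 = 2.05979e-07
sqrt(12*rho/E) = sqrt(2.05979e-07) = 0.000453849
c^2/(2*pi*h) = 343^2/(2*pi*0.0453) = 413343
fc = 413343 * 0.000453849 = 187.6 Hz


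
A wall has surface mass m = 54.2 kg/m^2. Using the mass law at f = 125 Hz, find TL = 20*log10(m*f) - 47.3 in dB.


m * f = 54.2 * 125 = 6775
20*log10(6775) = 76.6182 dB
TL = 76.6182 - 47.3 = 29.318 dB


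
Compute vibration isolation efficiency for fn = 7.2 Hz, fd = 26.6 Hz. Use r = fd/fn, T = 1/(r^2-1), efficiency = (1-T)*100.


r = 26.6 / 7.2 = 3.69444
r^2 - 1 = 3.69444^2 - 1 = 12.6489
T = 1/12.6489 = 0.0790583
Efficiency = (1 - 0.0790583)*100 = 92.094 %


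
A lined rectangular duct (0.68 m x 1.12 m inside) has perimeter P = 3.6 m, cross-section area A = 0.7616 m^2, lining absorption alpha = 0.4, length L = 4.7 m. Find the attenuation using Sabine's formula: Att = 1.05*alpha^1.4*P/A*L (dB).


alpha^1.4 = 0.4^1.4 = 0.277258
Attenuation rate = 1.05 * alpha^1.4 * P / A
= 1.05 * 0.277258 * 3.6 / 0.7616 = 1.3761 dB/m
Total Att = 1.3761 * 4.7 = 6.4677 dB


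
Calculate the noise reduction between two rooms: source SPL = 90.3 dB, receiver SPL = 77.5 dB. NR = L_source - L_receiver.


NR = L_source - L_receiver (difference between source and receiving room levels)
NR = 90.3 - 77.5 = 12.8 dB


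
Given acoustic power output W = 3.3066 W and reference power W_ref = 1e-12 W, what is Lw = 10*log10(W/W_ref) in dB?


W / W_ref = 3.3066 / 1e-12 = 3.3066e+12
Lw = 10 * log10(3.3066e+12) = 125.19 dB


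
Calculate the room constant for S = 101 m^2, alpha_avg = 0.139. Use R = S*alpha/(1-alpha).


R = 101 * 0.139 / (1 - 0.139) = 16.305 m^2


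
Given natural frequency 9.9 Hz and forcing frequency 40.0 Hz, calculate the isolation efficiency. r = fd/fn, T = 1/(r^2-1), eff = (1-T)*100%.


r = 40.0 / 9.9 = 4.0404
r^2 - 1 = 4.0404^2 - 1 = 15.3248
T = 1/15.3248 = 0.0652537
Efficiency = (1 - 0.0652537)*100 = 93.475 %


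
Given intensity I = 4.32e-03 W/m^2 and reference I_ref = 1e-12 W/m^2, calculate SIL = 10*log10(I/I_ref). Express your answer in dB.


I / I_ref = 4.32e-03 / 1e-12 = 4.32e+09
SIL = 10 * log10(4.32e+09) = 96.355 dB


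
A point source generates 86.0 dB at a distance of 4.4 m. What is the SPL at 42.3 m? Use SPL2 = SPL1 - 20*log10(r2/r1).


r2/r1 = 42.3/4.4 = 9.61364
Correction = 20*log10(9.61364) = 19.6578 dB
SPL2 = 86.0 - 19.6578 = 66.342 dB


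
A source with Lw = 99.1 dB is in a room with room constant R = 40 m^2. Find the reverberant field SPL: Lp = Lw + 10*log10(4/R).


4/R = 4/40 = 0.1
Lp = 99.1 + 10*log10(0.1) = 89.1 dB


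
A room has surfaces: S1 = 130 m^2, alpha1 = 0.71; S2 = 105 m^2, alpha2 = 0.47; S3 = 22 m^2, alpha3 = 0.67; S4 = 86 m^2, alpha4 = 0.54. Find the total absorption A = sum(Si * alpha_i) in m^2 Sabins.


130 * 0.71 = 92.3
105 * 0.47 = 49.35
22 * 0.67 = 14.74
86 * 0.54 = 46.44
A_total = 92.3 + 49.35 + 14.74 + 46.44 = 202.83 m^2


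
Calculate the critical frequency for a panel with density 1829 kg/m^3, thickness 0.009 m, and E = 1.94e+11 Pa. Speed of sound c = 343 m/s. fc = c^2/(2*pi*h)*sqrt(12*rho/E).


12*rho/E = 12*1829/1.94e+11 = 1.13134e-07
sqrt(12*rho/E) = sqrt(1.13134e-07) = 0.000336354
c^2/(2*pi*h) = 343^2/(2*pi*0.009) = 2.08049e+06
fc = 2.08049e+06 * 0.000336354 = 699.78 Hz


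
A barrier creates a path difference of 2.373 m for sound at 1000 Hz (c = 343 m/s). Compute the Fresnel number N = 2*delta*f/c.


N = 2*delta*f/c = 2*delta/lambda, where lambda = c/f
lambda = 343 / 1000 = 0.343 m
N = 2 * 2.373 / 0.343 = 13.837


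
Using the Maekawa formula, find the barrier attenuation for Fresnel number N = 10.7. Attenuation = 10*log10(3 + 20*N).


3 + 20*N = 3 + 20*10.7 = 217
Att = 10*log10(217) = 23.365 dB


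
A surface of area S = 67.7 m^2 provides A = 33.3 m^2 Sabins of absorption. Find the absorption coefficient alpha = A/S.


Absorption coefficient = absorbed power / incident power
alpha = A / S = 33.3 / 67.7 = 0.49188


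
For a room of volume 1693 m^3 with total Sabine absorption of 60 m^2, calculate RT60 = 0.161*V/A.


RT60 = 0.161 * 1693 / 60 = 4.5429 s


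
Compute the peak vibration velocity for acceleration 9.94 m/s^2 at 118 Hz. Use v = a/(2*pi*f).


omega = 2*pi*f = 2*pi*118 = 741.416 rad/s
v = a / omega = 9.94 / 741.416 = 0.013407 m/s


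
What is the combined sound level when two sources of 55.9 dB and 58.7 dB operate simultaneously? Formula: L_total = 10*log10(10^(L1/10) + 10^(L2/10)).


10^(55.9/10) = 389045
10^(58.7/10) = 741310
Sum = 389045 + 741310 = 1.13036e+06
L_total = 10*log10(1.13036e+06) = 60.532 dB


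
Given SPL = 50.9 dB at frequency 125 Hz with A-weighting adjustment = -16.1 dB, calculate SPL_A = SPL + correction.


A-weighting table: 125 Hz -> -16.1 dB correction
SPL_A = SPL + correction = 50.9 + (-16.1) = 34.8 dBA


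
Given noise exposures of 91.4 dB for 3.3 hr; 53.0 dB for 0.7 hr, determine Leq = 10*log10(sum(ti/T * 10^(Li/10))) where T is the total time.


T_total = 3.3 + 0.7 = 4.0 hr
(3.3/4.0) * 10^(91.4/10) = 1.13882e+09
(0.7/4.0) * 10^(53.0/10) = 34917.1
Sum = 1.13882e+09 + 34917.1 = 1.13885e+09
Leq = 10*log10(1.13885e+09) = 90.565 dB


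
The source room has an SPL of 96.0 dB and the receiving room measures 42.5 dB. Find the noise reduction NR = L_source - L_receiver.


NR = L_source - L_receiver (difference between source and receiving room levels)
NR = 96.0 - 42.5 = 53.5 dB


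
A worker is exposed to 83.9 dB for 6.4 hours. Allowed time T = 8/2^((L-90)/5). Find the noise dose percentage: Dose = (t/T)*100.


T_allowed = 8 / 2^((83.9 - 90)/5) = 18.6357 hr
Dose = 6.4 / 18.6357 * 100 = 34.343 %


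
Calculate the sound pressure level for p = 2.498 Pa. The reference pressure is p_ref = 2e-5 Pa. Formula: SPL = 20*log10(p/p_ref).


p / p_ref = 2.498 / 2e-5 = 124900
SPL = 20 * log10(124900) = 101.93 dB


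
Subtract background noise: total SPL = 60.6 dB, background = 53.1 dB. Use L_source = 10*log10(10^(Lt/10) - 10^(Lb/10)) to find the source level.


10^(60.6/10) = 1.14815e+06
10^(53.1/10) = 204174
Difference = 1.14815e+06 - 204174 = 943976
L_source = 10*log10(943976) = 59.75 dB


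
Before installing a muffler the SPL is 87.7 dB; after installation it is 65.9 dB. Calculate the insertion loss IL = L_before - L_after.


Insertion loss = SPL without muffler - SPL with muffler
IL = 87.7 - 65.9 = 21.8 dB


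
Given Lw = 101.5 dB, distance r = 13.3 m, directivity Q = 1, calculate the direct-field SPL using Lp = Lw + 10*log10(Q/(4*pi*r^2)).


4*pi*r^2 = 4*pi*13.3^2 = 2222.87 m^2
Q / (4*pi*r^2) = 1 / 2222.87 = 0.000449869
Lp = 101.5 + 10*log10(0.000449869) = 68.031 dB


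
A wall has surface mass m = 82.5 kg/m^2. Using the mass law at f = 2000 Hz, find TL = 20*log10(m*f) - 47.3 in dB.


m * f = 82.5 * 2000 = 165000
20*log10(165000) = 104.35 dB
TL = 104.35 - 47.3 = 57.05 dB


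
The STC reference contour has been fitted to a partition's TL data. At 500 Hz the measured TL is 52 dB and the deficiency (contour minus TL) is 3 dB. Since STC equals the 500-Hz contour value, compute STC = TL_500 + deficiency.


By ASTM E413, STC = value of the fitted reference contour at 500 Hz.
Contour value at 500 Hz = TL_500 + deficiency = 52 + 3 = 55
STC = 55


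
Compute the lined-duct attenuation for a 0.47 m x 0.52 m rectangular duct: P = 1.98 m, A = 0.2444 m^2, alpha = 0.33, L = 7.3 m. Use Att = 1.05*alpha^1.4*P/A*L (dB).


alpha^1.4 = 0.33^1.4 = 0.211797
Attenuation rate = 1.05 * alpha^1.4 * P / A
= 1.05 * 0.211797 * 1.98 / 0.2444 = 1.80166 dB/m
Total Att = 1.80166 * 7.3 = 13.152 dB


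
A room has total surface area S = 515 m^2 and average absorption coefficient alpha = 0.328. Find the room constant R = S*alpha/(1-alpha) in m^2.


R = 515 * 0.328 / (1 - 0.328) = 251.37 m^2


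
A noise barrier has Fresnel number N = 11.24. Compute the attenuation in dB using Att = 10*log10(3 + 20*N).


3 + 20*N = 3 + 20*11.24 = 227.8
Att = 10*log10(227.8) = 23.576 dB


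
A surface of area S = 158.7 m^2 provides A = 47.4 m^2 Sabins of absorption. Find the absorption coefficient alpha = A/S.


Absorption coefficient = absorbed power / incident power
alpha = A / S = 47.4 / 158.7 = 0.29868


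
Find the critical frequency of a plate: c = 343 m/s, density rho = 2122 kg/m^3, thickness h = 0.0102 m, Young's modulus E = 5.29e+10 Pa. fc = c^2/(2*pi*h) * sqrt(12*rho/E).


12*rho/E = 12*2122/5.29e+10 = 4.81361e-07
sqrt(12*rho/E) = sqrt(4.81361e-07) = 0.000693802
c^2/(2*pi*h) = 343^2/(2*pi*0.0102) = 1.83573e+06
fc = 1.83573e+06 * 0.000693802 = 1273.6 Hz


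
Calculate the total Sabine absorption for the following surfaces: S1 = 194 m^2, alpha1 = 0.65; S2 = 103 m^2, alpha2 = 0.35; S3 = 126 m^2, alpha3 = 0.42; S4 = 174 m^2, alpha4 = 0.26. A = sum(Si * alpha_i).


194 * 0.65 = 126.1
103 * 0.35 = 36.05
126 * 0.42 = 52.92
174 * 0.26 = 45.24
A_total = 126.1 + 36.05 + 52.92 + 45.24 = 260.31 m^2


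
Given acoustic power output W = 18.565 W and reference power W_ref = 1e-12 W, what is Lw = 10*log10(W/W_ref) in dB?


W / W_ref = 18.565 / 1e-12 = 1.8565e+13
Lw = 10 * log10(1.8565e+13) = 132.69 dB


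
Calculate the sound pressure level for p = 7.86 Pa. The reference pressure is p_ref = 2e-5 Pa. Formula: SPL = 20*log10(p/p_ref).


p / p_ref = 7.86 / 2e-5 = 393000
SPL = 20 * log10(393000) = 111.89 dB


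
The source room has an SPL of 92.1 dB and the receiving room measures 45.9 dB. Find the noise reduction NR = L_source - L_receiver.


NR = L_source - L_receiver (difference between source and receiving room levels)
NR = 92.1 - 45.9 = 46.2 dB


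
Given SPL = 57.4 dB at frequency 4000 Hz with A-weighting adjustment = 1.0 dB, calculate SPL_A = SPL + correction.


A-weighting table: 4000 Hz -> 1.0 dB correction
SPL_A = SPL + correction = 57.4 + (1.0) = 58.4 dBA


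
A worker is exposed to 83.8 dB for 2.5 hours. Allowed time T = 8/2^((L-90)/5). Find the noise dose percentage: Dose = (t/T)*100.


T_allowed = 8 / 2^((83.8 - 90)/5) = 18.8959 hr
Dose = 2.5 / 18.8959 * 100 = 13.23 %


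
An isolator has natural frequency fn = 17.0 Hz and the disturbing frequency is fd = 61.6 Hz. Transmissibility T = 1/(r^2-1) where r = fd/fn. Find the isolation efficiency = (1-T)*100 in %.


r = 61.6 / 17.0 = 3.62353
r^2 - 1 = 3.62353^2 - 1 = 12.13
T = 1/12.13 = 0.0824402
Efficiency = (1 - 0.0824402)*100 = 91.756 %


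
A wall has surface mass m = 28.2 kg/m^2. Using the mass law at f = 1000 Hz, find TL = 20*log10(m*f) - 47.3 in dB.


m * f = 28.2 * 1000 = 28200
20*log10(28200) = 89.005 dB
TL = 89.005 - 47.3 = 41.705 dB


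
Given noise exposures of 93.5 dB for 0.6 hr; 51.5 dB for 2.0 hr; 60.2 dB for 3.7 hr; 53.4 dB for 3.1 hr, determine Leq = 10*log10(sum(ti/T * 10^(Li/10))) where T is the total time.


T_total = 0.6 + 2.0 + 3.7 + 3.1 = 9.4 hr
(0.6/9.4) * 10^(93.5/10) = 1.42897e+08
(2.0/9.4) * 10^(51.5/10) = 30054
(3.7/9.4) * 10^(60.2/10) = 412168
(3.1/9.4) * 10^(53.4/10) = 72149.6
Sum = 1.42897e+08 + 30054 + 412168 + 72149.6 = 1.43411e+08
Leq = 10*log10(1.43411e+08) = 81.566 dB


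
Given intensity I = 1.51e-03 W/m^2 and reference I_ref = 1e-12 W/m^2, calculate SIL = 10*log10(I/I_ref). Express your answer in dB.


I / I_ref = 1.51e-03 / 1e-12 = 1.51e+09
SIL = 10 * log10(1.51e+09) = 91.79 dB


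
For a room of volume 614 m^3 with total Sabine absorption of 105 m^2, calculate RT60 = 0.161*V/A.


RT60 = 0.161 * 614 / 105 = 0.94147 s


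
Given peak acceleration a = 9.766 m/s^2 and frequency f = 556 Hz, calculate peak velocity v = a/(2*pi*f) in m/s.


omega = 2*pi*f = 2*pi*556 = 3493.45 rad/s
v = a / omega = 9.766 / 3493.45 = 0.0027955 m/s


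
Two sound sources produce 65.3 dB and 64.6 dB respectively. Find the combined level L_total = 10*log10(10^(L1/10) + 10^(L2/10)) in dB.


10^(65.3/10) = 3.38844e+06
10^(64.6/10) = 2.88403e+06
Sum = 3.38844e+06 + 2.88403e+06 = 6.27247e+06
L_total = 10*log10(6.27247e+06) = 67.974 dB


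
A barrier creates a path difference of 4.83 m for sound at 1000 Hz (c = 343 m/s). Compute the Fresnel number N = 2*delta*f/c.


N = 2*delta*f/c = 2*delta/lambda, where lambda = c/f
lambda = 343 / 1000 = 0.343 m
N = 2 * 4.83 / 0.343 = 28.163


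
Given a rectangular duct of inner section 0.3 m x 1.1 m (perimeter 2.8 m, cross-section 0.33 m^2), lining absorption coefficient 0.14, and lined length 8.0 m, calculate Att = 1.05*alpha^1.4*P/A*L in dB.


alpha^1.4 = 0.14^1.4 = 0.0637645
Attenuation rate = 1.05 * alpha^1.4 * P / A
= 1.05 * 0.0637645 * 2.8 / 0.33 = 0.568084 dB/m
Total Att = 0.568084 * 8.0 = 4.5447 dB


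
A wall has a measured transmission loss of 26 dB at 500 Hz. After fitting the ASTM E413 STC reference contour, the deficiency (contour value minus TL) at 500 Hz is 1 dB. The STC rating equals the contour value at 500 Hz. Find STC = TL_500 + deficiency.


By ASTM E413, STC = value of the fitted reference contour at 500 Hz.
Contour value at 500 Hz = TL_500 + deficiency = 26 + 1 = 27
STC = 27


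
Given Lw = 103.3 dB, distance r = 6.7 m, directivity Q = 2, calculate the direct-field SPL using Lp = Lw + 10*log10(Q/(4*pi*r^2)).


4*pi*r^2 = 4*pi*6.7^2 = 564.104 m^2
Q / (4*pi*r^2) = 2 / 564.104 = 0.00354545
Lp = 103.3 + 10*log10(0.00354545) = 78.797 dB


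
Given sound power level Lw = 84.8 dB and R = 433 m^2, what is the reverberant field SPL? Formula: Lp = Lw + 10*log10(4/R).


4/R = 4/433 = 0.00923788
Lp = 84.8 + 10*log10(0.00923788) = 64.456 dB


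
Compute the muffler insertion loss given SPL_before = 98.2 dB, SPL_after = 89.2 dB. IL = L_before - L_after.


Insertion loss = SPL without muffler - SPL with muffler
IL = 98.2 - 89.2 = 9 dB


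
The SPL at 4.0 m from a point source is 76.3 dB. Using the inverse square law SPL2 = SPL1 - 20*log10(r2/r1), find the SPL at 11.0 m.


r2/r1 = 11.0/4.0 = 2.75
Correction = 20*log10(2.75) = 8.78665 dB
SPL2 = 76.3 - 8.78665 = 67.513 dB


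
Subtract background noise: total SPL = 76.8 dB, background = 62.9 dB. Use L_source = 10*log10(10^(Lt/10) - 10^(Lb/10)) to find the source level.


10^(76.8/10) = 4.7863e+07
10^(62.9/10) = 1.94984e+06
Difference = 4.7863e+07 - 1.94984e+06 = 4.59132e+07
L_source = 10*log10(4.59132e+07) = 76.619 dB


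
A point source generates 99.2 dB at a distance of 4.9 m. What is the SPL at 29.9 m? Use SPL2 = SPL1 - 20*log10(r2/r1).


r2/r1 = 29.9/4.9 = 6.10204
Correction = 20*log10(6.10204) = 15.7095 dB
SPL2 = 99.2 - 15.7095 = 83.49 dB


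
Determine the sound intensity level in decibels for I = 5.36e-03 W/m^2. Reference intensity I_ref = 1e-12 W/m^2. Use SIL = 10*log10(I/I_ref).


I / I_ref = 5.36e-03 / 1e-12 = 5.36e+09
SIL = 10 * log10(5.36e+09) = 97.292 dB


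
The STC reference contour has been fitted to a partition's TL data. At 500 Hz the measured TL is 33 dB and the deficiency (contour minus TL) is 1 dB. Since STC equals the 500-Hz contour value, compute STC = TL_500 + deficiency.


By ASTM E413, STC = value of the fitted reference contour at 500 Hz.
Contour value at 500 Hz = TL_500 + deficiency = 33 + 1 = 34
STC = 34


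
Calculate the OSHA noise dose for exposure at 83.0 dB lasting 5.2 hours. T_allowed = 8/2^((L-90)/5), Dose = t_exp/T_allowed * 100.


T_allowed = 8 / 2^((83.0 - 90)/5) = 21.1121 hr
Dose = 5.2 / 21.1121 * 100 = 24.63 %


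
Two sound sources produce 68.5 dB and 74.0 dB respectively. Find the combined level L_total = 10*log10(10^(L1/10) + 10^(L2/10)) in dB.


10^(68.5/10) = 7.07946e+06
10^(74.0/10) = 2.51189e+07
Sum = 7.07946e+06 + 2.51189e+07 = 3.21984e+07
L_total = 10*log10(3.21984e+07) = 75.078 dB


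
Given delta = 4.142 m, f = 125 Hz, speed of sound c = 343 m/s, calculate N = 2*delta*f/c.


N = 2*delta*f/c = 2*delta/lambda, where lambda = c/f
lambda = 343 / 125 = 2.744 m
N = 2 * 4.142 / 2.744 = 3.019


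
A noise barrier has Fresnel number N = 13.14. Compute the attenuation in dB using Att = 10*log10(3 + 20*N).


3 + 20*N = 3 + 20*13.14 = 265.8
Att = 10*log10(265.8) = 24.246 dB


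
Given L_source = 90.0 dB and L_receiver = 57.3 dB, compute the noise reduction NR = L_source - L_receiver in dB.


NR = L_source - L_receiver (difference between source and receiving room levels)
NR = 90.0 - 57.3 = 32.7 dB


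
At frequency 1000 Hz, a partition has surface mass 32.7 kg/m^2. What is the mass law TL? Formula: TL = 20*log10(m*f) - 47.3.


m * f = 32.7 * 1000 = 32700
20*log10(32700) = 90.291 dB
TL = 90.291 - 47.3 = 42.991 dB


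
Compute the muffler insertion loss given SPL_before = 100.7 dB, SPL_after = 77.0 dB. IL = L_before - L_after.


Insertion loss = SPL without muffler - SPL with muffler
IL = 100.7 - 77.0 = 23.7 dB


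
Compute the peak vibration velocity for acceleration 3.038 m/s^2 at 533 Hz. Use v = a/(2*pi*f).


omega = 2*pi*f = 2*pi*533 = 3348.94 rad/s
v = a / omega = 3.038 / 3348.94 = 0.00090715 m/s


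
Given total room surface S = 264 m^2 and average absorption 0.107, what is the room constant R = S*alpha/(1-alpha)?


R = 264 * 0.107 / (1 - 0.107) = 31.633 m^2


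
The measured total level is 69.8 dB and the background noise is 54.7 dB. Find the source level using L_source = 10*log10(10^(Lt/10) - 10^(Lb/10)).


10^(69.8/10) = 9.54993e+06
10^(54.7/10) = 295121
Difference = 9.54993e+06 - 295121 = 9.25481e+06
L_source = 10*log10(9.25481e+06) = 69.664 dB


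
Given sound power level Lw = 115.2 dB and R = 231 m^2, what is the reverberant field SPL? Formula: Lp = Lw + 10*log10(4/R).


4/R = 4/231 = 0.017316
Lp = 115.2 + 10*log10(0.017316) = 97.584 dB


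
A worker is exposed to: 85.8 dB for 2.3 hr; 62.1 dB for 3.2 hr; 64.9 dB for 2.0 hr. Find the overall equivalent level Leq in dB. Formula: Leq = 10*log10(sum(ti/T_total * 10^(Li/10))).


T_total = 2.3 + 3.2 + 2.0 = 7.5 hr
(2.3/7.5) * 10^(85.8/10) = 1.16591e+08
(3.2/7.5) * 10^(62.1/10) = 691972
(2.0/7.5) * 10^(64.9/10) = 824079
Sum = 1.16591e+08 + 691972 + 824079 = 1.18107e+08
Leq = 10*log10(1.18107e+08) = 80.723 dB


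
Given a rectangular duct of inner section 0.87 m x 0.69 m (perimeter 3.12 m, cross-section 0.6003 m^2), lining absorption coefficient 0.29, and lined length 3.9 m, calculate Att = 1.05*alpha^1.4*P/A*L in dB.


alpha^1.4 = 0.29^1.4 = 0.176749
Attenuation rate = 1.05 * alpha^1.4 * P / A
= 1.05 * 0.176749 * 3.12 / 0.6003 = 0.964567 dB/m
Total Att = 0.964567 * 3.9 = 3.7618 dB


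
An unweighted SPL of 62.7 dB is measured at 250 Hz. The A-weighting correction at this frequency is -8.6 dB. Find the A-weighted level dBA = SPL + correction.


A-weighting table: 250 Hz -> -8.6 dB correction
SPL_A = SPL + correction = 62.7 + (-8.6) = 54.1 dBA


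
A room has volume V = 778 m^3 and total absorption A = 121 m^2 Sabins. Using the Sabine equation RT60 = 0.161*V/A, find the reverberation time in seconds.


RT60 = 0.161 * 778 / 121 = 1.0352 s


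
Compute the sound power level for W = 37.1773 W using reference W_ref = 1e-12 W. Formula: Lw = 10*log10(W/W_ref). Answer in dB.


W / W_ref = 37.1773 / 1e-12 = 3.71773e+13
Lw = 10 * log10(3.71773e+13) = 135.7 dB


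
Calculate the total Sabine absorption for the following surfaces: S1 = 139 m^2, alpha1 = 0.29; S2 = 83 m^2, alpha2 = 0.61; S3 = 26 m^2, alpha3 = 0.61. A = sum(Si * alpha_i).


139 * 0.29 = 40.31
83 * 0.61 = 50.63
26 * 0.61 = 15.86
A_total = 40.31 + 50.63 + 15.86 = 106.8 m^2


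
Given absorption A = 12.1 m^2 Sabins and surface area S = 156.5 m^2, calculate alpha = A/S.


Absorption coefficient = absorbed power / incident power
alpha = A / S = 12.1 / 156.5 = 0.077316


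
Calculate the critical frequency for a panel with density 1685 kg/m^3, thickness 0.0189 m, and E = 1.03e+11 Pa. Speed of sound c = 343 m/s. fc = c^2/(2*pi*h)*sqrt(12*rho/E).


12*rho/E = 12*1685/1.03e+11 = 1.96311e-07
sqrt(12*rho/E) = sqrt(1.96311e-07) = 0.00044307
c^2/(2*pi*h) = 343^2/(2*pi*0.0189) = 990710
fc = 990710 * 0.00044307 = 438.95 Hz


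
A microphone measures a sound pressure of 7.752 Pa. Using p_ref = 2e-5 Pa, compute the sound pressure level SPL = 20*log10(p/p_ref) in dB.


p / p_ref = 7.752 / 2e-5 = 387600
SPL = 20 * log10(387600) = 111.77 dB


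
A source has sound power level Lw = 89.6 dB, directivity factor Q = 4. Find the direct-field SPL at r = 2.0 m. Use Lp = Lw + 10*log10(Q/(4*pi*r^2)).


4*pi*r^2 = 4*pi*2.0^2 = 50.2655 m^2
Q / (4*pi*r^2) = 4 / 50.2655 = 0.0795774
Lp = 89.6 + 10*log10(0.0795774) = 78.608 dB


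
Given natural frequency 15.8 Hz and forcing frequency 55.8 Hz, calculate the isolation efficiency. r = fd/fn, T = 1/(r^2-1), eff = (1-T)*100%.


r = 55.8 / 15.8 = 3.53165
r^2 - 1 = 3.53165^2 - 1 = 11.4726
T = 1/11.4726 = 0.0871642
Efficiency = (1 - 0.0871642)*100 = 91.284 %


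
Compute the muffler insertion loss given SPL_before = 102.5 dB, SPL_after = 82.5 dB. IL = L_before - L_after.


Insertion loss = SPL without muffler - SPL with muffler
IL = 102.5 - 82.5 = 20 dB


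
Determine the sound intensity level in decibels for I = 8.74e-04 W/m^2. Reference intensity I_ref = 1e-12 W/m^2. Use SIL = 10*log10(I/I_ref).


I / I_ref = 8.74e-04 / 1e-12 = 8.74e+08
SIL = 10 * log10(8.74e+08) = 89.415 dB


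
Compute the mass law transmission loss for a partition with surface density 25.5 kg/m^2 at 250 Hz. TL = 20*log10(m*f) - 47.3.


m * f = 25.5 * 250 = 6375
20*log10(6375) = 76.0896 dB
TL = 76.0896 - 47.3 = 28.79 dB


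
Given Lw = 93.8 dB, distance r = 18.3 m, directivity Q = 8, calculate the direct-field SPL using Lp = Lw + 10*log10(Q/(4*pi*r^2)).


4*pi*r^2 = 4*pi*18.3^2 = 4208.35 m^2
Q / (4*pi*r^2) = 8 / 4208.35 = 0.00190098
Lp = 93.8 + 10*log10(0.00190098) = 66.59 dB


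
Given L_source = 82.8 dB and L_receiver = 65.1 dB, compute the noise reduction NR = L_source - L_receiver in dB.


NR = L_source - L_receiver (difference between source and receiving room levels)
NR = 82.8 - 65.1 = 17.7 dB


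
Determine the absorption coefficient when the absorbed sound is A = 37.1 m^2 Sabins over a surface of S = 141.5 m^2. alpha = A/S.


Absorption coefficient = absorbed power / incident power
alpha = A / S = 37.1 / 141.5 = 0.26219


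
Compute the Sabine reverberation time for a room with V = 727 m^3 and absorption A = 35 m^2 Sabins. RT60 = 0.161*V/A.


RT60 = 0.161 * 727 / 35 = 3.3442 s


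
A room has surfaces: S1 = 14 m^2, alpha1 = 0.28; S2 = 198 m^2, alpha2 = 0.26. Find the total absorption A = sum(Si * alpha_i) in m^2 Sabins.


14 * 0.28 = 3.92
198 * 0.26 = 51.48
A_total = 3.92 + 51.48 = 55.4 m^2


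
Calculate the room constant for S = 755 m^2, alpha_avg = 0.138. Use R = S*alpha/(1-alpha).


R = 755 * 0.138 / (1 - 0.138) = 120.87 m^2


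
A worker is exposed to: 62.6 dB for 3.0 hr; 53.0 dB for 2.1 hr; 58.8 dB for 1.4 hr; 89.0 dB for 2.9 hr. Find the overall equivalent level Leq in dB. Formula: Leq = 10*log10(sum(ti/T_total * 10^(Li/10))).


T_total = 3.0 + 2.1 + 1.4 + 2.9 = 9.4 hr
(3.0/9.4) * 10^(62.6/10) = 580756
(2.1/9.4) * 10^(53.0/10) = 44575
(1.4/9.4) * 10^(58.8/10) = 112980
(2.9/9.4) * 10^(89.0/10) = 2.45059e+08
Sum = 580756 + 44575 + 112980 + 2.45059e+08 = 2.45797e+08
Leq = 10*log10(2.45797e+08) = 83.906 dB


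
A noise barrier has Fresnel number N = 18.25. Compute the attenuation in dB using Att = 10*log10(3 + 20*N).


3 + 20*N = 3 + 20*18.25 = 368
Att = 10*log10(368) = 25.658 dB


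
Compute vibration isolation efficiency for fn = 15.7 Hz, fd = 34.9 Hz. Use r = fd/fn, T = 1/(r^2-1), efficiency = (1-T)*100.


r = 34.9 / 15.7 = 2.22293
r^2 - 1 = 2.22293^2 - 1 = 3.94142
T = 1/3.94142 = 0.253716
Efficiency = (1 - 0.253716)*100 = 74.628 %


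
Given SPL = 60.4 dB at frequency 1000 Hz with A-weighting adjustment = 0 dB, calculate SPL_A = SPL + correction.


A-weighting table: 1000 Hz -> 0 dB correction
SPL_A = SPL + correction = 60.4 + (0) = 60.4 dBA


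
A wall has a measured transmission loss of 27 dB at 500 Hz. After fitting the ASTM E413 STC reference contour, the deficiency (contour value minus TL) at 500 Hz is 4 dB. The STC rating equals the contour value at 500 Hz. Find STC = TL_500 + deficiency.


By ASTM E413, STC = value of the fitted reference contour at 500 Hz.
Contour value at 500 Hz = TL_500 + deficiency = 27 + 4 = 31
STC = 31


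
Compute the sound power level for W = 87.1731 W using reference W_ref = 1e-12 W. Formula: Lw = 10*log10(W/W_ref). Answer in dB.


W / W_ref = 87.1731 / 1e-12 = 8.71731e+13
Lw = 10 * log10(8.71731e+13) = 139.4 dB


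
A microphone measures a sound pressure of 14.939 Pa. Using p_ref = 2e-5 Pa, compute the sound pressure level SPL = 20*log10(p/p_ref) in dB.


p / p_ref = 14.939 / 2e-5 = 746950
SPL = 20 * log10(746950) = 117.47 dB


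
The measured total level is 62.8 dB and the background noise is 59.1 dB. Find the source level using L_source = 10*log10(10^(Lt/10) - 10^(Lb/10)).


10^(62.8/10) = 1.90546e+06
10^(59.1/10) = 812831
Difference = 1.90546e+06 - 812831 = 1.09263e+06
L_source = 10*log10(1.09263e+06) = 60.385 dB


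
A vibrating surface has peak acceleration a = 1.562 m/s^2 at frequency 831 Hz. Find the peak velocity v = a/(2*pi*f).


omega = 2*pi*f = 2*pi*831 = 5221.33 rad/s
v = a / omega = 1.562 / 5221.33 = 0.00029916 m/s


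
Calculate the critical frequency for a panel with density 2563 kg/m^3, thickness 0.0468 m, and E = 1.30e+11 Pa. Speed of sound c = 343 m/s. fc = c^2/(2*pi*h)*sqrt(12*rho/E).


12*rho/E = 12*2563/1.30e+11 = 2.36585e-07
sqrt(12*rho/E) = sqrt(2.36585e-07) = 0.0004864
c^2/(2*pi*h) = 343^2/(2*pi*0.0468) = 400094
fc = 400094 * 0.0004864 = 194.61 Hz


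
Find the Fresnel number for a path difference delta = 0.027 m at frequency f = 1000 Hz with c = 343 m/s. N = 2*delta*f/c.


N = 2*delta*f/c = 2*delta/lambda, where lambda = c/f
lambda = 343 / 1000 = 0.343 m
N = 2 * 0.027 / 0.343 = 0.15743


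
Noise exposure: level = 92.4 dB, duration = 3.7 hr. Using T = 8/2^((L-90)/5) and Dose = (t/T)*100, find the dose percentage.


T_allowed = 8 / 2^((92.4 - 90)/5) = 5.73582 hr
Dose = 3.7 / 5.73582 * 100 = 64.507 %


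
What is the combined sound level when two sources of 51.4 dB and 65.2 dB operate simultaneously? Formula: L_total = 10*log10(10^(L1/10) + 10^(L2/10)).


10^(51.4/10) = 138038
10^(65.2/10) = 3.31131e+06
Sum = 138038 + 3.31131e+06 = 3.44935e+06
L_total = 10*log10(3.44935e+06) = 65.377 dB


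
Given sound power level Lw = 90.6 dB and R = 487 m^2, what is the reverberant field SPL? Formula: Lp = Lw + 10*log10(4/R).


4/R = 4/487 = 0.00821355
Lp = 90.6 + 10*log10(0.00821355) = 69.745 dB


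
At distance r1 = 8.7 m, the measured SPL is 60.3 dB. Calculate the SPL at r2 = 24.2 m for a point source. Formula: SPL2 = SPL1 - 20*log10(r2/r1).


r2/r1 = 24.2/8.7 = 2.78161
Correction = 20*log10(2.78161) = 8.88592 dB
SPL2 = 60.3 - 8.88592 = 51.414 dB


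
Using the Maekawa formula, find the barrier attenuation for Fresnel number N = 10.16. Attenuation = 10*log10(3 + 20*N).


3 + 20*N = 3 + 20*10.16 = 206.2
Att = 10*log10(206.2) = 23.143 dB


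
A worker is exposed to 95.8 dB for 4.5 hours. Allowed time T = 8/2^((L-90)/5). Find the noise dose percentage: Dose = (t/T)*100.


T_allowed = 8 / 2^((95.8 - 90)/5) = 3.5801 hr
Dose = 4.5 / 3.5801 * 100 = 125.69 %


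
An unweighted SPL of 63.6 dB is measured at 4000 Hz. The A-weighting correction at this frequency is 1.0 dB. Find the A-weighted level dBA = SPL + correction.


A-weighting table: 4000 Hz -> 1.0 dB correction
SPL_A = SPL + correction = 63.6 + (1.0) = 64.6 dBA


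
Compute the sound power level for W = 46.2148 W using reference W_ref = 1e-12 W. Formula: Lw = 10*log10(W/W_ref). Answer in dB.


W / W_ref = 46.2148 / 1e-12 = 4.62148e+13
Lw = 10 * log10(4.62148e+13) = 136.65 dB


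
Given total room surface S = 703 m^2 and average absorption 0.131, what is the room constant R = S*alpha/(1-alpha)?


R = 703 * 0.131 / (1 - 0.131) = 105.98 m^2


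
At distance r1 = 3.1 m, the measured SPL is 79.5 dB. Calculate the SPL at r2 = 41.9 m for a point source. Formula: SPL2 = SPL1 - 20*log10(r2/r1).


r2/r1 = 41.9/3.1 = 13.5161
Correction = 20*log10(13.5161) = 22.617 dB
SPL2 = 79.5 - 22.617 = 56.883 dB


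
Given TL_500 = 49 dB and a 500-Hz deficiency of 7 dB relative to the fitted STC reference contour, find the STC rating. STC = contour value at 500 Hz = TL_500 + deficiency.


By ASTM E413, STC = value of the fitted reference contour at 500 Hz.
Contour value at 500 Hz = TL_500 + deficiency = 49 + 7 = 56
STC = 56


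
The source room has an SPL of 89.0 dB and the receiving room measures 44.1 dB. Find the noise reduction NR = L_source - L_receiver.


NR = L_source - L_receiver (difference between source and receiving room levels)
NR = 89.0 - 44.1 = 44.9 dB


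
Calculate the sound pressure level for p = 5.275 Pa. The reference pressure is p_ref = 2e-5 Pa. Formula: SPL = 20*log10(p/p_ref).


p / p_ref = 5.275 / 2e-5 = 263750
SPL = 20 * log10(263750) = 108.42 dB


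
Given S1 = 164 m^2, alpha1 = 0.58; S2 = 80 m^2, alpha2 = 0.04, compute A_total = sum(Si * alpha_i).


164 * 0.58 = 95.12
80 * 0.04 = 3.2
A_total = 95.12 + 3.2 = 98.32 m^2


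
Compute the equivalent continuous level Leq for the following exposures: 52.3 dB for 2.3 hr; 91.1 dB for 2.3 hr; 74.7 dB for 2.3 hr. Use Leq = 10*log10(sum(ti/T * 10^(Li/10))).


T_total = 2.3 + 2.3 + 2.3 = 6.9 hr
(2.3/6.9) * 10^(52.3/10) = 56608.1
(2.3/6.9) * 10^(91.1/10) = 4.29417e+08
(2.3/6.9) * 10^(74.7/10) = 9.83736e+06
Sum = 56608.1 + 4.29417e+08 + 9.83736e+06 = 4.39311e+08
Leq = 10*log10(4.39311e+08) = 86.428 dB


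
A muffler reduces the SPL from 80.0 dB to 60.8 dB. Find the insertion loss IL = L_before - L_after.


Insertion loss = SPL without muffler - SPL with muffler
IL = 80.0 - 60.8 = 19.2 dB


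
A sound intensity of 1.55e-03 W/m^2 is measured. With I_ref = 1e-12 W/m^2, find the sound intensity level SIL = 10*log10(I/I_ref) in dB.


I / I_ref = 1.55e-03 / 1e-12 = 1.55e+09
SIL = 10 * log10(1.55e+09) = 91.903 dB


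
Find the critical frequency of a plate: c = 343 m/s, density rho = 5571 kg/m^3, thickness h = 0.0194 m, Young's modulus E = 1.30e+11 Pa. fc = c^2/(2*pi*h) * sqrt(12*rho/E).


12*rho/E = 12*5571/1.30e+11 = 5.14246e-07
sqrt(12*rho/E) = sqrt(5.14246e-07) = 0.000717109
c^2/(2*pi*h) = 343^2/(2*pi*0.0194) = 965176
fc = 965176 * 0.000717109 = 692.14 Hz


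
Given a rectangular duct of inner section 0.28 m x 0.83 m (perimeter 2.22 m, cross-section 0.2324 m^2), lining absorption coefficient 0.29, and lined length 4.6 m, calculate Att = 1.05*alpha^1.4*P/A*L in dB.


alpha^1.4 = 0.29^1.4 = 0.176749
Attenuation rate = 1.05 * alpha^1.4 * P / A
= 1.05 * 0.176749 * 2.22 / 0.2324 = 1.77281 dB/m
Total Att = 1.77281 * 4.6 = 8.1549 dB
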